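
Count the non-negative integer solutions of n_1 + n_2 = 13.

Stars and bars with 13 stars and 1 bars:
C(13+2-1, 2-1) = C(14,1).

Final answer: C(14,1) = 14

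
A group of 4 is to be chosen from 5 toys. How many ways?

C(5,4) = 5!/(4! x (5-4)!).

Final answer: C(5,4) = 5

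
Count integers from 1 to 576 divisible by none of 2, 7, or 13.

|div by 2|=288, |div by 7|=82, |div by 13|=44.
|div by 2&7|=41, |div by 2&13|=22, |div by 7&13|=6, |div by all|=3.
By inclusion-exclusion, divisible by at least one: 288+82+44-41-22-6+3 = 348.
Not divisible by any: 576 - 348.

Final answer: 228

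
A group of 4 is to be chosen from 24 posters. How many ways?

C(24,4) = 24!/(4! x (24-4)!).

Final answer: C(24,4) = 10626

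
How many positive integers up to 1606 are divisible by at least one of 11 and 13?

Multiples of 11: 146. Multiples of 13: 123. Of both (lcm=143): 11.
By inclusion-exclusion: 146 + 123 - 11.

Final answer: 258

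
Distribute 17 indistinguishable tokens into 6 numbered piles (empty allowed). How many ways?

Stars and bars: C(n+k-1, k-1) = C(22,5).

Final answer: C(22,5) = 26334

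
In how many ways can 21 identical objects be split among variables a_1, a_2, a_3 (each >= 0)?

Stars and bars with 21 stars and 2 bars:
C(21+3-1, 3-1) = C(23,2).

Final answer: C(23,2) = 253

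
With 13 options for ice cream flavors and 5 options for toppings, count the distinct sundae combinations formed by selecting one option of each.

By the multiplication principle: 13 x 5.

Final answer: 65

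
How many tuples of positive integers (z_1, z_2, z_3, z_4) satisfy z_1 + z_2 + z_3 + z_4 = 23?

Substitute z'_i = z_i - 1 (so z'_i >= 0). Then sum z'_i = 23 - 4 = 19.
Stars and bars: C(19+4-1, 4-1) = C(22,3).

Final answer: C(22,3) = 1540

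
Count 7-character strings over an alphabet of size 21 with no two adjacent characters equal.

Let g(n) count such strings. g(1) = 21, and each valid string of length n-1 extends in 20 ways (any symbol but the last), so g(n) = 20 g(n-1).
Total: g(7) = 21 x 20^6.

Final answer: 21 x 20^{6} = 1344000000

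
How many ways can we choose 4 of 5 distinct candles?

C(5,4) = 5!/(4! x (5-4)!).

Final answer: C(5,4) = 5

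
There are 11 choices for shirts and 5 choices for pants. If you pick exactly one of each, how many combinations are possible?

By the multiplication principle: 11 x 5.

Final answer: 55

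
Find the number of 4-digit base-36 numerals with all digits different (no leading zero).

First digit: 35 (nonzero). Second: 35 (not first). Third: 34, etc.
Total: 35 x 35 x 34 x 33.

Final answer: 1374450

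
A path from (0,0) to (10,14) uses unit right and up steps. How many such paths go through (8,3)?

Paths (0,0)->(8,3): C(11,3) = 165.
Paths (8,3)->(10,14): C(13,11) = 78.
By multiplication principle: 165 x 78.

Final answer: 12870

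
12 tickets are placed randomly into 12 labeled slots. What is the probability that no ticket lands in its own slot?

D(n) = (n-1)(D(n-1) + D(n-2)), D(0)=1, D(1)=0.
Building up: D(2)=1, D(3)=2, D(4)=9, D(5)=44, D(6)=265, D(7)=1854, D(8)=14833, D(9)=133496, D(10)=1334961, D(11)=14684570, D(12)=176214841.
Total arrangements: 12! = 479001600.
Probability = D(12)/12! = 16019531/43545600.

Final answer: D(12)/12! = 176214841/479001600 = 0.367879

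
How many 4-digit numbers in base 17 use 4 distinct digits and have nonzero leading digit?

First digit: 16 (nonzero). Second: 16 (not first). Third: 15, etc.
Total: 16 x 16 x 15 x 14.

Final answer: 53760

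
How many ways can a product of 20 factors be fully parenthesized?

The structures are counted by the Catalan number C_n. Here n = 20 - 1 = 19.
C_n = C(2n,n)/(n+1), so C_{19} = C(38,19)/20 = 35345263800/20.

Final answer: C_{19} = 1767263190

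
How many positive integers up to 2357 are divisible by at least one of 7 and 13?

Multiples of 7: 336. Multiples of 13: 181. Of both (lcm=91): 25.
By inclusion-exclusion: 336 + 181 - 25.

Final answer: 492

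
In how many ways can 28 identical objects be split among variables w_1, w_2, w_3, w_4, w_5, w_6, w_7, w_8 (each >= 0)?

Stars and bars with 28 stars and 7 bars:
C(28+8-1, 8-1) = C(35,7).

Final answer: C(35,7) = 6724520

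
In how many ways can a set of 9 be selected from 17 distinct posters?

C(17,9) = 17!/(9! x 8!).

Final answer: \binom{17}{9} = 24310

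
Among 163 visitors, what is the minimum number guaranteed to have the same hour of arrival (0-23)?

There are 24 possible values for hour of arrival (0-23). With 163 visitors and 24 categories, by pigeonhole: ceiling(163/24).

Final answer: 7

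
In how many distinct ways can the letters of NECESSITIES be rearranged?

Letters (C:1, E:3, I:2, N:1, S:3, T:1). Total letters: 11.
Permutations = 11!/(3! x 3! x 2!).

Final answer: 554400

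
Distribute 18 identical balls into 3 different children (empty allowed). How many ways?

Stars and bars: C(n+k-1, k-1) = C(20,2).

Final answer: C(20,2) = 190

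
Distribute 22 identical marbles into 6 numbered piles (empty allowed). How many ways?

Stars and bars: C(n+k-1, k-1) = C(27,5).

Final answer: C(27,5) = 80730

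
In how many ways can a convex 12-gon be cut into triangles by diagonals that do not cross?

This is counted by the nth Catalan number C_n. Here n = 12 - 2 = 10.
C_n = C(2n,n) - C(2n,n+1), so C_{10} = C(20,10) - C(20,11) = 184756 - 167960.

Final answer: C_{10} = 16796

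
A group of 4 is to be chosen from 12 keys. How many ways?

C(12,4) = 12!/(4! x (12-4)!).

Final answer: C(12,4) = 495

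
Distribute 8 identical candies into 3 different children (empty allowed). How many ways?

Stars and bars: C(n+k-1, k-1) = C(10,2).

Final answer: C(10,2) = 45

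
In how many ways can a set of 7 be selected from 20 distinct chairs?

C(20,7) = 20!/(7! x (20-7)!).

Final answer: C(20,7) = 77520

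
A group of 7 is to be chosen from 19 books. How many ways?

C(19,7) = 19!/(7! x (19-7)!).

Final answer: C(19,7) = 50388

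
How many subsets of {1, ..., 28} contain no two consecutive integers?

Let a(n) count such subsets of {1, ..., n}. Either n is excluded (a(n-1) ways) or n is included, forcing n-1 out (a(n-2) ways), so a(n) = a(n-1) + a(n-2) with a(1)=2, a(2)=3.
Computing successive values: a(1)=2, a(2)=3, a(3)=5, a(4)=8, a(5)=13, a(6)=21, a(7)=34, a(8)=55, a(9)=89, a(10)=144, a(11)=233, a(12)=377, a(13)=610, a(14)=987, a(15)=1597, a(16)=2584, a(17)=4181, a(18)=6765, a(19)=10946, a(20)=17711, a(21)=28657, a(22)=46368, a(23)=75025, a(24)=121393, a(25)=196418, a(26)=317811, a(27)=514229, a(28)=832040.

Final answer: 832040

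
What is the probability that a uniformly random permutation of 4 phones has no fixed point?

Derangements satisfy D(n) = (n-1)(D(n-1) + D(n-2)), starting from D(0)=1, D(1)=0.
Building up: D(2)=1, D(3)=2, D(4)=9.
Total arrangements: 4! = 24.
Probability = D(4)/4! = 3/8.

Final answer: D(4)/4! = 9/24 = 0.375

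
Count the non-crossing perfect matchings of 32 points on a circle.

This is counted by the nth Catalan number C_n. Here n = 32/2 = 16.
Using C_0 = 1 and C_(k+1) = C_k x 2(2k+1)/(k+2), build up term by term: C_1=1, C_2=2, C_3=5, C_4=14, C_5=42, C_6=132, C_7=429, C_8=1430, C_9=4862, C_10=16796, C_11=58786, C_12=208012, C_13=742900, C_14=2674440, C_15=9694845, C_16=35357670.

Final answer: C_{16} = 35357670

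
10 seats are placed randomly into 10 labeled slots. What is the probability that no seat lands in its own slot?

Derangements satisfy D(n) = (n-1)(D(n-1) + D(n-2)), starting from D(0)=1, D(1)=0.
Building up: D(2)=1, D(3)=2, D(4)=9, D(5)=44, D(6)=265, D(7)=1854, D(8)=14833, D(9)=133496, D(10)=1334961.
Total arrangements: 10! = 3628800.
Probability = D(10)/10! = 16481/44800.

Final answer: D(10)/10! = 1334961/3628800 = 0.367879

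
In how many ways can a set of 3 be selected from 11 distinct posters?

C(11,3) = 11!/(3! x (11-3)!).

Final answer: C(11,3) = 165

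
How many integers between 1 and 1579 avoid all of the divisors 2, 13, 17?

|div by 2|=789, |div by 13|=121, |div by 17|=92.
|div by 2&13|=60, |div by 2&17|=46, |div by 13&17|=7, |div by all|=3.
By inclusion-exclusion, divisible by at least one: 789+121+92-60-46-7+3 = 892.
Not divisible by any: 1579 - 892.

Final answer: 687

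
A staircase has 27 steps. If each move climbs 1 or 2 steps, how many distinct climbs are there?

Condition on the final move: it is a 1-step (f(n-1) ways to get there) or a 2-step (f(n-2) ways), so f(n) = f(n-1) + f(n-2), with f(1)=1, f(2)=2.
Iterating the recurrence: f(1)=1, f(2)=2, f(3)=3, f(4)=5, f(5)=8, f(6)=13, f(7)=21, f(8)=34, f(9)=55, f(10)=89, f(11)=144, f(12)=233, f(13)=377, f(14)=610, f(15)=987, f(16)=1597, f(17)=2584, f(18)=4181, f(19)=6765, f(20)=10946, f(21)=17711, f(22)=28657, f(23)=46368, f(24)=75025, f(25)=121393, f(26)=196418, f(27)=317811.

Final answer: 317811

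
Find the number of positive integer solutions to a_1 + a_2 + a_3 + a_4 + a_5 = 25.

Substitute a'_i = a_i - 1 (so a'_i >= 0). Then sum a'_i = 25 - 5 = 20.
Stars and bars: C(20+5-1, 5-1) = C(24,4).

Final answer: C(24,4) = 10626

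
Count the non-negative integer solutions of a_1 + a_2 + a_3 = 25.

Stars and bars with 25 stars and 2 bars:
C(25+3-1, 3-1) = C(27,2).

Final answer: C(27,2) = 351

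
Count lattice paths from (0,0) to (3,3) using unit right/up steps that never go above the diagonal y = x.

Total monotonic paths to (3,3): C(6,3) = 20.
A path is bad iff it touches y = x + 1; reflecting its initial segment maps bad paths bijectively onto all paths to (2,4), of which there are C(6,4) = 15.
Valid Dyck paths: 20 - 15.
(Equivalently, C_{3} = C(6,3)/4 = 20/4.)

Final answer: C_{3} = 5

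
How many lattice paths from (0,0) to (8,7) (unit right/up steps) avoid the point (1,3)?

Total paths to (8,7): C(15,7) = 6435.
Paths through (1,3): C(4,3) x C(11,4) = 1320.
Avoiding (1,3): 6435 - 1320.

Final answer: 5115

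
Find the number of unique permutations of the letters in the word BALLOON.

Letters (A:1, B:1, L:2, N:1, O:2). Total letters: 7.
Permutations = 7!/(2! x 2!).

Final answer: 1260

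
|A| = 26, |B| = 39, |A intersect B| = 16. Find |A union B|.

|A union B| = |A| + |B| - |A intersect B| = 26 + 39 - 16.

Final answer: 49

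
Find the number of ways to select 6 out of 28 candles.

C(28,6) = 28!/(6! x 22!).

Final answer: \binom{28}{6} = 376740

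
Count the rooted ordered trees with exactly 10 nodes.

This is a standard Catalan-number count: the answer is C_n. Here n = 10 - 1 = 9.
C_n = C(2n,n) - C(2n,n+1), so C_{9} = C(18,9) - C(18,10) = 48620 - 43758.

Final answer: C_{9} = 4862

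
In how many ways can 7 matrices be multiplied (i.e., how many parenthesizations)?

This is a standard Catalan-number count: the answer is C_n. Here n = 7 - 1 = 6.
C_n = C(2n,n)/(n+1), so C_{6} = C(12,6)/7 = 924/7.

Final answer: C_{6} = 132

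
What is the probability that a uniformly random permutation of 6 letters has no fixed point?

Use the recurrence D(n) = (n-1)(D(n-1) + D(n-2)) with D(0)=1, D(1)=0.
Building up: D(2)=1, D(3)=2, D(4)=9, D(5)=44, D(6)=265.
Total arrangements: 6! = 720.
Probability = D(6)/6! = 53/144.

Final answer: D(6)/6! = 265/720 = 0.368056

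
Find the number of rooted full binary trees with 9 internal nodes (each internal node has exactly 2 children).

This is counted by the nth Catalan number C_n. Here n = 9.
C_n = (2n)!/(n!(n+1)!), so C_{9} = 18!/(9! x 10!) = C(18,9)/10 = 48620/10.

Final answer: C_{9} = 4862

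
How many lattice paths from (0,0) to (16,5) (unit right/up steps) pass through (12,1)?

Paths (0,0)->(12,1): C(13,1) = 13.
Paths (12,1)->(16,5): C(8,4) = 70.
By multiplication principle: 13 x 70.

Final answer: 910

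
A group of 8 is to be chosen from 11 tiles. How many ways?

C(11,8) = 11!/(8! x 3!).

Final answer: \binom{11}{8} = 165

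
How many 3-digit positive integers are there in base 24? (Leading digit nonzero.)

These are the integers in [24^2, 24^3), so the count is 24^3 - 24^2 = 23 x 24^2.

Final answer: 13248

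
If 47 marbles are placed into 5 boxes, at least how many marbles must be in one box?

By the pigeonhole principle: ceiling(47/5).

Final answer: 10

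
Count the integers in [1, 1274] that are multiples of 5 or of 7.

Multiples of 5: 254. Multiples of 7: 182. Of both (lcm=35): 36.
By inclusion-exclusion: 254 + 182 - 36.

Final answer: 400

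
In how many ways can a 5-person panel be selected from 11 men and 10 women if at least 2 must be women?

Sum over valid woman counts:
C(10,2)C(11,3) = 7425
C(10,3)C(11,2) = 6600
C(10,4)C(11,1) = 2310
C(10,5)C(11,0) = 252
Total: 7425 + 6600 + 2310 + 252.

Final answer: 16587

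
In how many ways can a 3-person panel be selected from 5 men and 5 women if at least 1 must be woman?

Sum over valid woman counts:
C(5,1)C(5,2) = 50
C(5,2)C(5,1) = 50
C(5,3)C(5,0) = 10
Total: 50 + 50 + 10.

Final answer: 110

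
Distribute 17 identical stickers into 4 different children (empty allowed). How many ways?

Stars and bars: C(n+k-1, k-1) = C(20,3).

Final answer: C(20,3) = 1140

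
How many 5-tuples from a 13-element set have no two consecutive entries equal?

First character: 13 choices. Each subsequent: 12 choices (must differ from the previous one).
Total: 13 x 12^4.

Final answer: 13 x 12^{4} = 269568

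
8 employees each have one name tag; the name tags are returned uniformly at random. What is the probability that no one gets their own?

Derangements satisfy D(n) = (n-1)(D(n-1) + D(n-2)), starting from D(0)=1, D(1)=0.
Building up: D(2)=1, D(3)=2, D(4)=9, D(5)=44, D(6)=265, D(7)=1854, D(8)=14833.
Total arrangements: 8! = 40320.
Probability = D(8)/8! = 2119/5760.

Final answer: D(8)/8! = 14833/40320 = 0.367882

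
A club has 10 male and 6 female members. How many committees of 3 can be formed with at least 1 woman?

Sum over valid woman counts:
C(6,1)C(10,2) = 270
C(6,2)C(10,1) = 150
C(6,3)C(10,0) = 20
Total: 270 + 150 + 20.

Final answer: 440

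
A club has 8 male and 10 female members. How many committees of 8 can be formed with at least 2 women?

Sum over valid woman counts:
C(10,2)C(8,6) = 1260
C(10,3)C(8,5) = 6720
C(10,4)C(8,4) = 14700
C(10,5)C(8,3) = 14112
C(10,6)C(8,2) = 5880
C(10,7)C(8,1) = 960
C(10,8)C(8,0) = 45
Total: 1260 + 6720 + 14700 + 14112 + 5880 + 960 + 45.

Final answer: 43677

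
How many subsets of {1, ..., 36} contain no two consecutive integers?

Condition on whether n belongs to the subset: if not, any valid subset of {1, ..., n-1} works (a(n-1)); if so, n-1 is excluded and the rest is a valid subset of {1, ..., n-2} (a(n-2)). Hence a(n) = a(n-1) + a(n-2), a(1)=2, a(2)=3.
Iterating the recurrence: a(1)=2, a(2)=3, a(3)=5, a(4)=8, a(5)=13, a(6)=21, a(7)=34, a(8)=55, a(9)=89, a(10)=144, a(11)=233, a(12)=377, a(13)=610, a(14)=987, a(15)=1597, a(16)=2584, a(17)=4181, a(18)=6765, a(19)=10946, a(20)=17711, a(21)=28657, a(22)=46368, a(23)=75025, a(24)=121393, a(25)=196418, a(26)=317811, a(27)=514229, a(28)=832040, a(29)=1346269, a(30)=2178309, a(31)=3524578, a(32)=5702887, a(33)=9227465, a(34)=14930352, a(35)=24157817, a(36)=39088169.

Final answer: 39088169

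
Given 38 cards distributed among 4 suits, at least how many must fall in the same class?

By pigeonhole with 38 objects and 4 categories: ceiling(38/4).

Final answer: 10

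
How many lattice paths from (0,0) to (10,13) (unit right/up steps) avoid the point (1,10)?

Total paths to (10,13): C(23,13) = 1144066.
Paths through (1,10): C(11,10) x C(12,3) = 2420.
Avoiding (1,10): 1144066 - 2420.

Final answer: 1141646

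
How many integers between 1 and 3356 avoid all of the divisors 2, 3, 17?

|div by 2|=1678, |div by 3|=1118, |div by 17|=197.
|div by 2&3|=559, |div by 2&17|=98, |div by 3&17|=65, |div by all|=32.
By inclusion-exclusion, divisible by at least one: 1678+1118+197-559-98-65+32 = 2303.
Not divisible by any: 3356 - 2303.

Final answer: 1053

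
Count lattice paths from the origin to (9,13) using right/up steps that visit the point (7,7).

Paths (0,0)->(7,7): C(14,7) = 3432.
Paths (7,7)->(9,13): C(8,6) = 28.
By multiplication principle: 3432 x 28.

Final answer: 96096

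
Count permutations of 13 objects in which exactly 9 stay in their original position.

Choose which 9 elements are fixed: C(13,9) = 715.
Derange the remaining 4 using D(j) = (j-1)(D(j-1) + D(j-2)), D(0)=1, D(1)=0: D(2)=1, D(3)=2, D(4)=9.
Total: 715 x 9.

Final answer: C(13,9) D(4) = 6435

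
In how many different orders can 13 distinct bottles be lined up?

The number of ways to arrange 13 distinct objects is 13!.

Final answer: 13! = 6227020800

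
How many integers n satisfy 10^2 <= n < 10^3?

These are the integers in [10^2, 10^3), so the count is 10^3 - 10^2 = 9 x 10^2.

Final answer: 900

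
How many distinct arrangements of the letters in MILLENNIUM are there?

Letters (E:1, I:2, L:2, M:2, N:2, U:1). Total letters: 10.
Permutations = 10!/(2! x 2! x 2! x 2!).

Final answer: 226800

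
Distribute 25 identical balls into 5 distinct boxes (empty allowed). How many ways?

Stars and bars: C(n+k-1, k-1) = C(29,4).

Final answer: C(29,4) = 23751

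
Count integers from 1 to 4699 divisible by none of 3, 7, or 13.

|div by 3|=1566, |div by 7|=671, |div by 13|=361.
|div by 3&7|=223, |div by 3&13|=120, |div by 7&13|=51, |div by all|=17.
By inclusion-exclusion, divisible by at least one: 1566+671+361-223-120-51+17 = 2221.
Not divisible by any: 4699 - 2221.

Final answer: 2478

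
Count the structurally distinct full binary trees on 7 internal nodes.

The structures are counted by the Catalan number C_n. Here n = 7.
Using C_0 = 1 and C_(k+1) = C_k x 2(2k+1)/(k+2), build up term by term: C_1=1, C_2=2, C_3=5, C_4=14, C_5=42, C_6=132, C_7=429.

Final answer: C_{7} = 429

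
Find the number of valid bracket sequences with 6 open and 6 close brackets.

This is a standard Catalan-number count: the answer is C_n. Here n = 6 (pairs).
C_n = C(2n,n) - C(2n,n+1), so C_{6} = C(12,6) - C(12,7) = 924 - 792.

Final answer: C_{6} = 132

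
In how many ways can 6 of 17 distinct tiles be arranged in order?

P(17,6) = 17!/(17-6)! = 17!/11!.

Final answer: P(17,6) = 8910720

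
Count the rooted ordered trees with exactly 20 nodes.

This is a standard Catalan-number count: the answer is C_n. Here n = 20 - 1 = 19.
Using C_0 = 1 and C_(k+1) = C_k x 2(2k+1)/(k+2), build up term by term: C_1=1, C_2=2, C_3=5, C_4=14, C_5=42, C_6=132, C_7=429, C_8=1430, C_9=4862, C_10=16796, C_11=58786, C_12=208012, C_13=742900, C_14=2674440, C_15=9694845, C_16=35357670, C_17=129644790, C_18=477638700, C_19=1767263190.

Final answer: C_{19} = 1767263190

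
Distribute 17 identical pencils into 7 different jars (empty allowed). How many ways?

Stars and bars: C(n+k-1, k-1) = C(23,6).

Final answer: C(23,6) = 100947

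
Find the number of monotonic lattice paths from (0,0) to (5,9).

Each path has 5 right steps and 9 up steps in some order (14 steps total).
Choose which 9 of the 14 steps are up: C(14,9).

Final answer: C(14,9) = 2002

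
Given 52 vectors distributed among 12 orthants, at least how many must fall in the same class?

By pigeonhole with 52 objects and 12 categories: ceiling(52/12).

Final answer: 5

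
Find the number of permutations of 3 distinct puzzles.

The number of ways to arrange 3 distinct objects is 3!.

Final answer: 3! = 6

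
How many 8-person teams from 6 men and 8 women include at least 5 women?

Sum over valid woman counts:
C(8,5)C(6,3) = 1120
C(8,6)C(6,2) = 420
C(8,7)C(6,1) = 48
C(8,8)C(6,0) = 1
Total: 1120 + 420 + 48 + 1.

Final answer: 1589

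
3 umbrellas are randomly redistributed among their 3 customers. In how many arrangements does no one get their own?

Use the recurrence D(n) = (n-1)(D(n-1) + D(n-2)) with D(0)=1, D(1)=0.
D(2) = 1 x (0 + 1) = 1
D(3) = 2 x (D(2) + D(1)) = 2 x (1 + 0)

Final answer: D(3) = 2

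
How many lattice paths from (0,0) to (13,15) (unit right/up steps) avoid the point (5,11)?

Total paths to (13,15): C(28,15) = 37442160.
Paths through (5,11): C(16,11) x C(12,4) = 2162160.
Avoiding (5,11): 37442160 - 2162160.

Final answer: 35280000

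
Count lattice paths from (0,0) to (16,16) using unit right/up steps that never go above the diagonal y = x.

Total monotonic paths to (16,16): C(32,16) = 601080390.
A path is bad iff it touches y = x + 1; reflecting its initial segment maps bad paths bijectively onto all paths to (15,17), of which there are C(32,17) = 565722720.
Valid Dyck paths: 601080390 - 565722720.
(This is the Catalan number C_{16}.)

Final answer: C_{16} = 35357670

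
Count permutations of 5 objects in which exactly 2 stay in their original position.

Choose which 2 elements are fixed: C(5,2) = 10.
Derange the remaining 3 using D(j) = (j-1)(D(j-1) + D(j-2)), D(0)=1, D(1)=0: D(2)=1, D(3)=2.
Total: 10 x 2.

Final answer: C(5,2) D(3) = 20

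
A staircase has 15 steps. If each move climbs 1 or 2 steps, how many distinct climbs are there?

Let f(n) count the ways. The last step is size 1 or 2, so f(n) = f(n-1) + f(n-2) with f(1)=1, f(2)=2.
Building up term by term: f(1)=1, f(2)=2, f(3)=3, f(4)=5, f(5)=8, f(6)=13, f(7)=21, f(8)=34, f(9)=55, f(10)=89, f(11)=144, f(12)=233, f(13)=377, f(14)=610, f(15)=987.

Final answer: 987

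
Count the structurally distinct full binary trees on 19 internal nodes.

The structures are counted by the Catalan number C_n. Here n = 19.
C_n = (2n)!/(n!(n+1)!), so C_{19} = 38!/(19! x 20!) = C(38,19)/20 = 35345263800/20.

Final answer: C_{19} = 1767263190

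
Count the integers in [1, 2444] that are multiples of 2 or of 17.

Multiples of 2: 1222. Multiples of 17: 143. Of both (lcm=34): 71.
By inclusion-exclusion: 1222 + 143 - 71.

Final answer: 1294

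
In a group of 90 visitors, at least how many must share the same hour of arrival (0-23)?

There are 24 possible values for hour of arrival (0-23). With 90 visitors and 24 categories, by pigeonhole: ceiling(90/24).

Final answer: 4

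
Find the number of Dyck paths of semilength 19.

Total monotonic paths to (19,19): C(38,19) = 35345263800.
Reflecting each bad path at its first crossing gives a bijection with paths to (18,20): C(38,20) = 33578000610.
Valid Dyck paths: 35345263800 - 33578000610.
(These counts are the Catalan numbers.)

Final answer: C_{19} = 1767263190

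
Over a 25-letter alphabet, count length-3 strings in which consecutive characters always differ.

Let g(n) count such strings. g(1) = 25, and each valid string of length n-1 extends in 24 ways (any symbol but the last), so g(n) = 24 g(n-1).
Total: g(3) = 25 x 24^2.

Final answer: 25 x 24^{2} = 14400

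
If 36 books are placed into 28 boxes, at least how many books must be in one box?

By the pigeonhole principle: ceiling(36/28).

Final answer: 2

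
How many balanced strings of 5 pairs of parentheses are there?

This is a standard Catalan-number count: the answer is C_n. Here n = 5 (pairs).
C_n = (2n)!/(n!(n+1)!), so C_{5} = 10!/(5! x 6!) = C(10,5)/6 = 252/6.

Final answer: C_{5} = 42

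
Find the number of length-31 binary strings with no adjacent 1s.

A valid string ends in 0 (append to any length-(n-1) valid string) or in 01 (append to any length-(n-2) valid string), so a(n) = a(n-1) + a(n-2) with a(1)=2, a(2)=3.
Building up term by term: a(1)=2, a(2)=3, a(3)=5, a(4)=8, a(5)=13, a(6)=21, a(7)=34, a(8)=55, a(9)=89, a(10)=144, a(11)=233, a(12)=377, a(13)=610, a(14)=987, a(15)=1597, a(16)=2584, a(17)=4181, a(18)=6765, a(19)=10946, a(20)=17711, a(21)=28657, a(22)=46368, a(23)=75025, a(24)=121393, a(25)=196418, a(26)=317811, a(27)=514229, a(28)=832040, a(29)=1346269, a(30)=2178309, a(31)=3524578.

Final answer: 3524578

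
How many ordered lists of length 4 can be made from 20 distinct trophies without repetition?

P(20,4) = 20!/(20-4)! = 20!/16!.

Final answer: P(20,4) = 116280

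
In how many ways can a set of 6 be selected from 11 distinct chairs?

C(11,6) = 11!/(6! x (11-6)!).

Final answer: C(11,6) = 462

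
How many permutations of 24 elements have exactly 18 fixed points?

Choose which 18 elements are fixed: C(24,18) = 134596.
Derange the remaining 6 using D(j) = (j-1)(D(j-1) + D(j-2)), D(0)=1, D(1)=0: D(2)=1, D(3)=2, D(4)=9, D(5)=44, D(6)=265.
Total: 134596 x 265.

Final answer: C(24,18) D(6) = 35667940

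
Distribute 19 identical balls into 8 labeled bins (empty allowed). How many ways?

Stars and bars: C(n+k-1, k-1) = C(26,7).

Final answer: C(26,7) = 657800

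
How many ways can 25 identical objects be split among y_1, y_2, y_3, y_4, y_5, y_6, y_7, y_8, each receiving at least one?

Substitute y'_i = y_i - 1 (so y'_i >= 0). Then sum y'_i = 25 - 8 = 17.
Stars and bars: C(17+8-1, 8-1) = C(24,7).

Final answer: C(24,7) = 346104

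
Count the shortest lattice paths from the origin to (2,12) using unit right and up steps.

Each path has 2 right steps and 12 up steps in some order (14 steps total).
Choose which 12 of the 14 steps are up: C(14,12).

Final answer: C(14,12) = 91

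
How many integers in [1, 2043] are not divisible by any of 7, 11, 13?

|div by 7|=291, |div by 11|=185, |div by 13|=157.
|div by 7&11|=26, |div by 7&13|=22, |div by 11&13|=14, |div by all|=2.
By inclusion-exclusion, divisible by at least one: 291+185+157-26-22-14+2 = 573.
Not divisible by any: 2043 - 573.

Final answer: 1470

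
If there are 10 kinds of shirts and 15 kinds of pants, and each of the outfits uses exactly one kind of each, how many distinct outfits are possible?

By the multiplication principle: 10 x 15.

Final answer: 150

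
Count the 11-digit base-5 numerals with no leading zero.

Leading digit: 4 options (nonzero). Other 10 digit(s): 5 options each.
Total: 4 x 5^10.

Final answer: 39062500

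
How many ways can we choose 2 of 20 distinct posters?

C(20,2) = 20!/(2! x (20-2)!).

Final answer: C(20,2) = 190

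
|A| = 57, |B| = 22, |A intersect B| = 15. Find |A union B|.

|A union B| = |A| + |B| - |A intersect B| = 57 + 22 - 15.

Final answer: 64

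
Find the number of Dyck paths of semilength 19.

Total monotonic paths to (19,19): C(38,19) = 35345263800.
Reflecting each bad path at its first crossing gives a bijection with paths to (18,20): C(38,20) = 33578000610.
Valid Dyck paths: 35345263800 - 33578000610.
(This is the Catalan number C_{19}.)

Final answer: C_{19} = 1767263190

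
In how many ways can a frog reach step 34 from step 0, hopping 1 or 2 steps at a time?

Condition on the final move: it is a 1-step (f(n-1) ways to get there) or a 2-step (f(n-2) ways), so f(n) = f(n-1) + f(n-2), with f(1)=1, f(2)=2.
Iterating the recurrence: f(1)=1, f(2)=2, f(3)=3, f(4)=5, f(5)=8, f(6)=13, f(7)=21, f(8)=34, f(9)=55, f(10)=89, f(11)=144, f(12)=233, f(13)=377, f(14)=610, f(15)=987, f(16)=1597, f(17)=2584, f(18)=4181, f(19)=6765, f(20)=10946, f(21)=17711, f(22)=28657, f(23)=46368, f(24)=75025, f(25)=121393, f(26)=196418, f(27)=317811, f(28)=514229, f(29)=832040, f(30)=1346269, f(31)=2178309, f(32)=3524578, f(33)=5702887, f(34)=9227465.

Final answer: 9227465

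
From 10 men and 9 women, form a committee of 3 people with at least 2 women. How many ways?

Sum over valid woman counts:
C(9,2)C(10,1) = 360
C(9,3)C(10,0) = 84
Total: 360 + 84.

Final answer: 444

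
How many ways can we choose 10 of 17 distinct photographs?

C(17,10) = 17!/(10! x 7!).

Final answer: \binom{17}{10} = 19448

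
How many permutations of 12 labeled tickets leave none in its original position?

D(n) = (n-1)(D(n-1) + D(n-2)), D(0)=1, D(1)=0.
D(2) = 1 x (0 + 1) = 1
D(3) = 2 x (1 + 0) = 2
D(4) = 3 x (2 + 1) = 9
D(5) = 4 x (9 + 2) = 44
D(6) = 5 x (44 + 9) = 265
D(7) = 6 x (265 + 44) = 1854
D(8) = 7 x (1854 + 265) = 14833
D(9) = 8 x (14833 + 1854) = 133496
D(10) = 9 x (133496 + 14833) = 1334961
D(11) = 10 x (1334961 + 133496) = 14684570
D(12) = 11 x (D(11) + D(10)) = 11 x (14684570 + 1334961)

Final answer: D(12) = 176214841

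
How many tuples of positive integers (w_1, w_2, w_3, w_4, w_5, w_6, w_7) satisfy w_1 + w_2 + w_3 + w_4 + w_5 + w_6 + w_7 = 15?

Substitute w'_i = w_i - 1 (so w'_i >= 0). Then sum w'_i = 15 - 7 = 8.
Stars and bars: C(8+7-1, 7-1) = C(14,6).

Final answer: C(14,6) = 3003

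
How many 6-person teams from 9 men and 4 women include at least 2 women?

Sum over valid woman counts:
C(4,2)C(9,4) = 756
C(4,3)C(9,3) = 336
C(4,4)C(9,2) = 36
Total: 756 + 336 + 36.

Final answer: 1128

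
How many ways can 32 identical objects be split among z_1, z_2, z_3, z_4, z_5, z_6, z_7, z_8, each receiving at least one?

Substitute z'_i = z_i - 1 (so z'_i >= 0). Then sum z'_i = 32 - 8 = 24.
Stars and bars: C(24+8-1, 8-1) = C(31,7).

Final answer: C(31,7) = 2629575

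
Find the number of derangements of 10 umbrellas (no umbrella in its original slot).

D(n) = (n-1)(D(n-1) + D(n-2)), D(0)=1, D(1)=0.
D(2) = 1 x (0 + 1) = 1
D(3) = 2 x (1 + 0) = 2
D(4) = 3 x (2 + 1) = 9
D(5) = 4 x (9 + 2) = 44
D(6) = 5 x (44 + 9) = 265
D(7) = 6 x (265 + 44) = 1854
D(8) = 7 x (1854 + 265) = 14833
D(9) = 8 x (14833 + 1854) = 133496
D(10) = 9 x (D(9) + D(8)) = 9 x (133496 + 14833)

Final answer: D(10) = 1334961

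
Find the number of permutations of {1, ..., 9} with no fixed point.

Use the recurrence D(n) = (n-1)(D(n-1) + D(n-2)) with D(0)=1, D(1)=0.
Building up: D(2)=1, D(3)=2, D(4)=9, D(5)=44, D(6)=265, D(7)=1854, D(8)=14833.
D(9) = 8 x (D(8) + D(7)) = 8 x (14833 + 1854).

Final answer: D(9) = 133496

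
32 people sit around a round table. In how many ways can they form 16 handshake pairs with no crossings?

This is a standard Catalan-number count: the answer is C_n. Here n = 32/2 = 16.
Using C_0 = 1 and C_(k+1) = C_k x 2(2k+1)/(k+2), build up term by term: C_1=1, C_2=2, C_3=5, C_4=14, C_5=42, C_6=132, C_7=429, C_8=1430, C_9=4862, C_10=16796, C_11=58786, C_12=208012, C_13=742900, C_14=2674440, C_15=9694845, C_16=35357670.

Final answer: C_{16} = 35357670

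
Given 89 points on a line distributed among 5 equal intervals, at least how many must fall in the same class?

By pigeonhole with 89 objects and 5 categories: ceiling(89/5).

Final answer: 18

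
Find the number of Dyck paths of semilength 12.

Total monotonic paths to (12,12): C(24,12) = 2704156.
By the reflection principle, paths that go above the diagonal number C(24,13) = 2496144.
Valid Dyck paths: 2704156 - 2496144.
(Check: C(24,12) - C(24,13) = C(24,12)/13, the Catalan number C_{12}.)

Final answer: C_{12} = 208012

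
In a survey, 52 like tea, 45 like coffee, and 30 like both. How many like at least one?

|A union B| = |A| + |B| - |A intersect B| = 52 + 45 - 30.

Final answer: 67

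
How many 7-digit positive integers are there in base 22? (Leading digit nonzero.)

In base 22, the leading digit has 21 choices (1..21); each of the remaining 6 digits has 22 choices.
Total: 21 x 22^6.

Final answer: 2380977984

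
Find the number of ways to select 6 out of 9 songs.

C(9,6) = 9!/(6! x 3!).

Final answer: \binom{9}{6} = 84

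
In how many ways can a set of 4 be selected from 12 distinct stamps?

C(12,4) = 12!/(4! x 8!).

Final answer: \binom{12}{4} = 495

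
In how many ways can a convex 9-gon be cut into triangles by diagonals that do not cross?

This is a standard Catalan-number count: the answer is C_n. Here n = 9 - 2 = 7.
C_n = C(2n,n) - C(2n,n+1), so C_{7} = C(14,7) - C(14,8) = 3432 - 3003.

Final answer: C_{7} = 429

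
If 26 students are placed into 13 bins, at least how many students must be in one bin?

By the pigeonhole principle: ceiling(26/13).

Final answer: 2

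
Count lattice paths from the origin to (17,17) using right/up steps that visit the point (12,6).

Paths (0,0)->(12,6): C(18,6) = 18564.
Paths (12,6)->(17,17): C(16,11) = 4368.
By multiplication principle: 18564 x 4368.

Final answer: 81087552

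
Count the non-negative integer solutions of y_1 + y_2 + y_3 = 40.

Stars and bars with 40 stars and 2 bars:
C(40+3-1, 3-1) = C(42,2).

Final answer: C(42,2) = 861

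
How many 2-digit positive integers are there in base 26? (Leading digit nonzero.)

Leading digit: 25 options (nonzero). Other 1 digit(s): 26 options each.
Total: 25 x 26^1.

Final answer: 650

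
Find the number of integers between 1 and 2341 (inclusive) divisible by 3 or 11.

Multiples of 3: 780. Multiples of 11: 212. Of both (lcm=33): 70.
By inclusion-exclusion: 780 + 212 - 70.

Final answer: 922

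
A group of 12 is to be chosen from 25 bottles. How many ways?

C(25,12) = 25!/(12! x 13!).

Final answer: \binom{25}{12} = 5200300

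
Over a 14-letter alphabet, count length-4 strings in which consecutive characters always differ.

First character: 14 choices. Each subsequent: 13 choices (must differ from the previous one).
Total: 14 x 13^3.

Final answer: 14 x 13^{3} = 30758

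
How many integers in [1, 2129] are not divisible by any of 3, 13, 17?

|div by 3|=709, |div by 13|=163, |div by 17|=125.
|div by 3&13|=54, |div by 3&17|=41, |div by 13&17|=9, |div by all|=3.
By inclusion-exclusion, divisible by at least one: 709+163+125-54-41-9+3 = 896.
Not divisible by any: 2129 - 896.

Final answer: 1233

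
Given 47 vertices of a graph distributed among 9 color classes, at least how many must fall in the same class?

By pigeonhole with 47 objects and 9 categories: ceiling(47/9).

Final answer: 6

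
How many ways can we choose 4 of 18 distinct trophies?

C(18,4) = 18!/(4! x (18-4)!).

Final answer: C(18,4) = 3060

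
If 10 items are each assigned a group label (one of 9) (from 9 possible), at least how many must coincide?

There are 9 possible values for group label (one of 9). With 10 items and 9 categories, by pigeonhole: ceiling(10/9).

Final answer: 2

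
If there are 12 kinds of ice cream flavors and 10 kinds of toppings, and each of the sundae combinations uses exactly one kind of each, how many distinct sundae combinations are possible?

By the multiplication principle: 12 x 10.

Final answer: 120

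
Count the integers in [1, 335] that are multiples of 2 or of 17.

Multiples of 2: 167. Multiples of 17: 19. Of both (lcm=34): 9.
By inclusion-exclusion: 167 + 19 - 9.

Final answer: 177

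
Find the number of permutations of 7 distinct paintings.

The number of ways to arrange 7 distinct objects is 7!.

Final answer: 7! = 5040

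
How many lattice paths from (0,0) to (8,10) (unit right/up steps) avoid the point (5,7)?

Total paths to (8,10): C(18,10) = 43758.
Paths through (5,7): C(12,7) x C(6,3) = 15840.
Avoiding (5,7): 43758 - 15840.

Final answer: 27918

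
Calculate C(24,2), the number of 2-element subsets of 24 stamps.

C(24,2) = 24!/(2! x (24-2)!).

Final answer: C(24,2) = 276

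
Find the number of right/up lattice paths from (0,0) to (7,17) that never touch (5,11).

Total paths to (7,17): C(24,17) = 346104.
Paths through (5,11): C(16,11) x C(8,6) = 122304.
Avoiding (5,11): 346104 - 122304.

Final answer: 223800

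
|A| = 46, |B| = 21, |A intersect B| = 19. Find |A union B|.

|A union B| = |A| + |B| - |A intersect B| = 46 + 21 - 19.

Final answer: 48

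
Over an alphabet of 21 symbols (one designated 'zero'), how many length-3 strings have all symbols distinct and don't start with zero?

The leading digit has 20 choices (anything but zero); the next has 20 (anything but the first), then 19, and so on, one fewer each time.
Total: 20 x 20 x 19.

Final answer: 7600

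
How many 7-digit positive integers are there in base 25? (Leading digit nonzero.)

In base 25, the leading digit has 24 choices (1..24); each of the remaining 6 digits has 25 choices.
Total: 24 x 25^6.

Final answer: 5859375000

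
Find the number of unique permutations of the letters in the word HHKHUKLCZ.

Letters (C:1, H:3, K:2, L:1, U:1, Z:1). Total letters: 9.
Permutations = 9!/(3! x 2!).

Final answer: 30240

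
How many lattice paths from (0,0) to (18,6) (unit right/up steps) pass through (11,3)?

Paths (0,0)->(11,3): C(14,3) = 364.
Paths (11,3)->(18,6): C(10,3) = 120.
By multiplication principle: 364 x 120.

Final answer: 43680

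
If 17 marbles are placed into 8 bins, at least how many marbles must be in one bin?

By the pigeonhole principle: ceiling(17/8).

Final answer: 3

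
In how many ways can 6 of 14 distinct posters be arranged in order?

P(14,6) = 14!/(14-6)! = 14!/8!.

Final answer: P(14,6) = 2162160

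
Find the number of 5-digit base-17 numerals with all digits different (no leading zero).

The leading digit has 16 choices (anything but zero); the next has 16 (anything but the first), then 15, and so on, one fewer each time.
Total: 16 x 16 x 15 x 14 x 13.

Final answer: 698880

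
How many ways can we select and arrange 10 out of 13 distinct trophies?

P(13,10) = 13!/(13-10)! = 13!/3!.

Final answer: P(13,10) = 1037836800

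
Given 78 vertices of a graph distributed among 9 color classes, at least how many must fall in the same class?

By pigeonhole with 78 objects and 9 categories: ceiling(78/9).

Final answer: 9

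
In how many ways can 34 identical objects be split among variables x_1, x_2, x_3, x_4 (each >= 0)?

Stars and bars with 34 stars and 3 bars:
C(34+4-1, 4-1) = C(37,3).

Final answer: C(37,3) = 7770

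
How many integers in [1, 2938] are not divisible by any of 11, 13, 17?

|div by 11|=267, |div by 13|=226, |div by 17|=172.
|div by 11&13|=20, |div by 11&17|=15, |div by 13&17|=13, |div by all|=1.
By inclusion-exclusion, divisible by at least one: 267+226+172-20-15-13+1 = 618.
Not divisible by any: 2938 - 618.

Final answer: 2320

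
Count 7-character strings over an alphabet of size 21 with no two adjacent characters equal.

Let g(n) count such strings. g(1) = 21, and each valid string of length n-1 extends in 20 ways (any symbol but the last), so g(n) = 20 g(n-1).
Total: g(7) = 21 x 20^6.

Final answer: 21 x 20^{6} = 1344000000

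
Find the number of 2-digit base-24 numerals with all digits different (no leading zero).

First digit: 23 (nonzero). Second: 23 (not first). Third: 22, etc.
Total: 23 x 23.

Final answer: 529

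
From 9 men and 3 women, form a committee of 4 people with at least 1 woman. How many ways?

Sum over valid woman counts:
C(3,1)C(9,3) = 252
C(3,2)C(9,2) = 108
C(3,3)C(9,1) = 9
Total: 252 + 108 + 9.

Final answer: 369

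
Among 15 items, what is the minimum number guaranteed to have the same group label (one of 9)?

There are 9 possible values for group label (one of 9). With 15 items and 9 categories, by pigeonhole: ceiling(15/9).

Final answer: 2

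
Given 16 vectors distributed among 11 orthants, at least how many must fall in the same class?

By pigeonhole with 16 objects and 11 categories: ceiling(16/11).

Final answer: 2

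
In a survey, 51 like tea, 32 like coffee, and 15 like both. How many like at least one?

|A union B| = |A| + |B| - |A intersect B| = 51 + 32 - 15.

Final answer: 68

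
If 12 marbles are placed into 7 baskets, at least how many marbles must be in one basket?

By the pigeonhole principle: ceiling(12/7).

Final answer: 2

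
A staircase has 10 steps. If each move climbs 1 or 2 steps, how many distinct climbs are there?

Condition on the final move: it is a 1-step (f(n-1) ways to get there) or a 2-step (f(n-2) ways), so f(n) = f(n-1) + f(n-2), with f(1)=1, f(2)=2.
Computing successive values: f(1)=1, f(2)=2, f(3)=3, f(4)=5, f(5)=8, f(6)=13, f(7)=21, f(8)=34, f(9)=55, f(10)=89.

Final answer: 89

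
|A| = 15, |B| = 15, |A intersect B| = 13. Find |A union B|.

|A union B| = |A| + |B| - |A intersect B| = 15 + 15 - 13.

Final answer: 17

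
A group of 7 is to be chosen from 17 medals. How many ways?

C(17,7) = 17!/(7! x (17-7)!).

Final answer: C(17,7) = 19448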